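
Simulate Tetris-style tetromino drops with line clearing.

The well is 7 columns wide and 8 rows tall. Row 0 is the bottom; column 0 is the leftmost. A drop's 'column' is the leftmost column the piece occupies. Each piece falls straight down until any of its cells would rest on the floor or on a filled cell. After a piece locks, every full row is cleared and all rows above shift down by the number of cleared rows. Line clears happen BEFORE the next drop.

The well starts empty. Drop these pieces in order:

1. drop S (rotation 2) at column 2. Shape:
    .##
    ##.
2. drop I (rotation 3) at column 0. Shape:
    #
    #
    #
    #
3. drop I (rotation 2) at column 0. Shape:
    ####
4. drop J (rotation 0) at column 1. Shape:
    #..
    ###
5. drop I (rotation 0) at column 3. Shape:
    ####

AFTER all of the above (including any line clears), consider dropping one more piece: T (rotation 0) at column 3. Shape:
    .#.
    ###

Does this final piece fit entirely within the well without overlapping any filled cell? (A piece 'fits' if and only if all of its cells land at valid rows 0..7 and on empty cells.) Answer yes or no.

Drop 1: S rot2 at col 2 lands with bottom-row=0; cleared 0 line(s) (total 0); column heights now [0 0 1 2 2 0 0], max=2
Drop 2: I rot3 at col 0 lands with bottom-row=0; cleared 0 line(s) (total 0); column heights now [4 0 1 2 2 0 0], max=4
Drop 3: I rot2 at col 0 lands with bottom-row=4; cleared 0 line(s) (total 0); column heights now [5 5 5 5 2 0 0], max=5
Drop 4: J rot0 at col 1 lands with bottom-row=5; cleared 0 line(s) (total 0); column heights now [5 7 6 6 2 0 0], max=7
Drop 5: I rot0 at col 3 lands with bottom-row=6; cleared 0 line(s) (total 0); column heights now [5 7 6 7 7 7 7], max=7
Test piece T rot0 at col 3 (width 3): heights before test = [5 7 6 7 7 7 7]; fits = False

Answer: no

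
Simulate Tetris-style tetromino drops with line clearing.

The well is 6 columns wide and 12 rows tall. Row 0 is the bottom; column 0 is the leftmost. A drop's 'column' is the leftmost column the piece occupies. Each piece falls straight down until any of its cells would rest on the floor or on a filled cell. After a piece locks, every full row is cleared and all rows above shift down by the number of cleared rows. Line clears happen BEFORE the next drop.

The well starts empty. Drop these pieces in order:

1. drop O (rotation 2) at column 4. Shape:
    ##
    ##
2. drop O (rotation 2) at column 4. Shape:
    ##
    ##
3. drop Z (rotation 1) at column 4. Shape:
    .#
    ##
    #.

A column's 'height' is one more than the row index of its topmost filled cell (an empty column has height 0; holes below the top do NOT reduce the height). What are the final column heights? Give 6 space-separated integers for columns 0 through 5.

Answer: 0 0 0 0 6 7

Derivation:
Drop 1: O rot2 at col 4 lands with bottom-row=0; cleared 0 line(s) (total 0); column heights now [0 0 0 0 2 2], max=2
Drop 2: O rot2 at col 4 lands with bottom-row=2; cleared 0 line(s) (total 0); column heights now [0 0 0 0 4 4], max=4
Drop 3: Z rot1 at col 4 lands with bottom-row=4; cleared 0 line(s) (total 0); column heights now [0 0 0 0 6 7], max=7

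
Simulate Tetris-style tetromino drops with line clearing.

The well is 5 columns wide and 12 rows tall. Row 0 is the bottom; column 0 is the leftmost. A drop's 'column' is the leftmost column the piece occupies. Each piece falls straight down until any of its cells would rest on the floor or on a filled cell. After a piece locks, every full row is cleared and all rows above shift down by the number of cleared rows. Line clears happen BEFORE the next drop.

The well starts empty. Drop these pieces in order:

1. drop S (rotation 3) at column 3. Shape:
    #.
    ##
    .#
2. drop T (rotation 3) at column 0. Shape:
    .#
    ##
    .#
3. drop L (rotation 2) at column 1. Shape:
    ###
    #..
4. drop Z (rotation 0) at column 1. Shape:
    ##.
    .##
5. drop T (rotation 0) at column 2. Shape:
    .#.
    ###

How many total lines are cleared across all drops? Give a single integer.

Drop 1: S rot3 at col 3 lands with bottom-row=0; cleared 0 line(s) (total 0); column heights now [0 0 0 3 2], max=3
Drop 2: T rot3 at col 0 lands with bottom-row=0; cleared 0 line(s) (total 0); column heights now [2 3 0 3 2], max=3
Drop 3: L rot2 at col 1 lands with bottom-row=3; cleared 0 line(s) (total 0); column heights now [2 5 5 5 2], max=5
Drop 4: Z rot0 at col 1 lands with bottom-row=5; cleared 0 line(s) (total 0); column heights now [2 7 7 6 2], max=7
Drop 5: T rot0 at col 2 lands with bottom-row=7; cleared 0 line(s) (total 0); column heights now [2 7 8 9 8], max=9

Answer: 0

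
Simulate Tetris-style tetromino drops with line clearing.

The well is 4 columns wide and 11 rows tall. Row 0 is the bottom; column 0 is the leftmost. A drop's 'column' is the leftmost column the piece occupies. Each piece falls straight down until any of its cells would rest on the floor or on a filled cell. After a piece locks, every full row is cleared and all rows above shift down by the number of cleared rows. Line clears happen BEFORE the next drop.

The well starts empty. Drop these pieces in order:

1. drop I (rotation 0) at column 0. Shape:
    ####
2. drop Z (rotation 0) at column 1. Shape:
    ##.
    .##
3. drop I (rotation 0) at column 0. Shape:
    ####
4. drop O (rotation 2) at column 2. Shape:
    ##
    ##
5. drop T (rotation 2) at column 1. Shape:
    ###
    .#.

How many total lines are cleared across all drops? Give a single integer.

Drop 1: I rot0 at col 0 lands with bottom-row=0; cleared 1 line(s) (total 1); column heights now [0 0 0 0], max=0
Drop 2: Z rot0 at col 1 lands with bottom-row=0; cleared 0 line(s) (total 1); column heights now [0 2 2 1], max=2
Drop 3: I rot0 at col 0 lands with bottom-row=2; cleared 1 line(s) (total 2); column heights now [0 2 2 1], max=2
Drop 4: O rot2 at col 2 lands with bottom-row=2; cleared 0 line(s) (total 2); column heights now [0 2 4 4], max=4
Drop 5: T rot2 at col 1 lands with bottom-row=4; cleared 0 line(s) (total 2); column heights now [0 6 6 6], max=6

Answer: 2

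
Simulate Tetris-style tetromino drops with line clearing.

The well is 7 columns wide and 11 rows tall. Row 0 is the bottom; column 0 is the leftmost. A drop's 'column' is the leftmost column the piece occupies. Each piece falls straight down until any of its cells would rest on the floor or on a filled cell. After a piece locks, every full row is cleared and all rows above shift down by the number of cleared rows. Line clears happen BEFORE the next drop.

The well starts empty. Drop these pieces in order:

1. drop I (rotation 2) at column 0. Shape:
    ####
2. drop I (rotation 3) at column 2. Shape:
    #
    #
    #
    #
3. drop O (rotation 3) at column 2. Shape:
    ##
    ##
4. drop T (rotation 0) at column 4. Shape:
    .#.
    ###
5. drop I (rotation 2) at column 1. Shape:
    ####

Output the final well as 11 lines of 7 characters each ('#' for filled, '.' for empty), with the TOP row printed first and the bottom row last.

Answer: .......
.......
.......
.......
.####..
..##...
..##...
..#....
..#....
..#....
..#..#.

Derivation:
Drop 1: I rot2 at col 0 lands with bottom-row=0; cleared 0 line(s) (total 0); column heights now [1 1 1 1 0 0 0], max=1
Drop 2: I rot3 at col 2 lands with bottom-row=1; cleared 0 line(s) (total 0); column heights now [1 1 5 1 0 0 0], max=5
Drop 3: O rot3 at col 2 lands with bottom-row=5; cleared 0 line(s) (total 0); column heights now [1 1 7 7 0 0 0], max=7
Drop 4: T rot0 at col 4 lands with bottom-row=0; cleared 1 line(s) (total 1); column heights now [0 0 6 6 0 1 0], max=6
Drop 5: I rot2 at col 1 lands with bottom-row=6; cleared 0 line(s) (total 1); column heights now [0 7 7 7 7 1 0], max=7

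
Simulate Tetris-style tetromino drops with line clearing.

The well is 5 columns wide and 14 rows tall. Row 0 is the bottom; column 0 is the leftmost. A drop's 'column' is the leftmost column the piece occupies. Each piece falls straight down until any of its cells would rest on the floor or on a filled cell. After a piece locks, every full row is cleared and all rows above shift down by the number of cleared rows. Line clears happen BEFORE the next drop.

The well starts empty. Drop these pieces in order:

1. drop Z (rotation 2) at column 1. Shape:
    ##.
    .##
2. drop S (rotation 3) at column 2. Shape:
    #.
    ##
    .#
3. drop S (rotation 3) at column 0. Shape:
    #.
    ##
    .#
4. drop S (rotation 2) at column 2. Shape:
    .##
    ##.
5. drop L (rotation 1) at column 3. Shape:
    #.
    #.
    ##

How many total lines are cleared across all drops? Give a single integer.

Answer: 0

Derivation:
Drop 1: Z rot2 at col 1 lands with bottom-row=0; cleared 0 line(s) (total 0); column heights now [0 2 2 1 0], max=2
Drop 2: S rot3 at col 2 lands with bottom-row=1; cleared 0 line(s) (total 0); column heights now [0 2 4 3 0], max=4
Drop 3: S rot3 at col 0 lands with bottom-row=2; cleared 0 line(s) (total 0); column heights now [5 4 4 3 0], max=5
Drop 4: S rot2 at col 2 lands with bottom-row=4; cleared 0 line(s) (total 0); column heights now [5 4 5 6 6], max=6
Drop 5: L rot1 at col 3 lands with bottom-row=6; cleared 0 line(s) (total 0); column heights now [5 4 5 9 7], max=9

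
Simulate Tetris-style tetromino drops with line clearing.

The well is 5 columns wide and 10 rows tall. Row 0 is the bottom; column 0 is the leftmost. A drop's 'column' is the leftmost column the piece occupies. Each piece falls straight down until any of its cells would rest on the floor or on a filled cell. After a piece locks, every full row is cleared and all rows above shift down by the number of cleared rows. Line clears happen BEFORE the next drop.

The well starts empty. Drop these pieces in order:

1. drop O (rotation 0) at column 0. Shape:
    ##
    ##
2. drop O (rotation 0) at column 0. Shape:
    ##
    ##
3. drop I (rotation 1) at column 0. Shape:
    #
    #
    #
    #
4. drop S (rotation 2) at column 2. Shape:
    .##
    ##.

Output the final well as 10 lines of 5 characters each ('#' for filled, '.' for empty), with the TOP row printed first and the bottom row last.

Drop 1: O rot0 at col 0 lands with bottom-row=0; cleared 0 line(s) (total 0); column heights now [2 2 0 0 0], max=2
Drop 2: O rot0 at col 0 lands with bottom-row=2; cleared 0 line(s) (total 0); column heights now [4 4 0 0 0], max=4
Drop 3: I rot1 at col 0 lands with bottom-row=4; cleared 0 line(s) (total 0); column heights now [8 4 0 0 0], max=8
Drop 4: S rot2 at col 2 lands with bottom-row=0; cleared 0 line(s) (total 0); column heights now [8 4 1 2 2], max=8

Answer: .....
.....
#....
#....
#....
#....
##...
##...
##.##
####.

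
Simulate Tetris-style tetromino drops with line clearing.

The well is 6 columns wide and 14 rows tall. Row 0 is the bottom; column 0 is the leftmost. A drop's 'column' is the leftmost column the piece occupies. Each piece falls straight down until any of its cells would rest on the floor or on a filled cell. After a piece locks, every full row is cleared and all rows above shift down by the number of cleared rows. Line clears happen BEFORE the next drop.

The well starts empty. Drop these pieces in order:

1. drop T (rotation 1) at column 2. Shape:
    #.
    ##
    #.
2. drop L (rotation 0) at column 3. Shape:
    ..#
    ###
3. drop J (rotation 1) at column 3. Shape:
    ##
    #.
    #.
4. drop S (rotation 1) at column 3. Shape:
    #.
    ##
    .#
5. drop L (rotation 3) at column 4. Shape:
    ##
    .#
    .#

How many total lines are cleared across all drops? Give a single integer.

Answer: 0

Derivation:
Drop 1: T rot1 at col 2 lands with bottom-row=0; cleared 0 line(s) (total 0); column heights now [0 0 3 2 0 0], max=3
Drop 2: L rot0 at col 3 lands with bottom-row=2; cleared 0 line(s) (total 0); column heights now [0 0 3 3 3 4], max=4
Drop 3: J rot1 at col 3 lands with bottom-row=3; cleared 0 line(s) (total 0); column heights now [0 0 3 6 6 4], max=6
Drop 4: S rot1 at col 3 lands with bottom-row=6; cleared 0 line(s) (total 0); column heights now [0 0 3 9 8 4], max=9
Drop 5: L rot3 at col 4 lands with bottom-row=6; cleared 0 line(s) (total 0); column heights now [0 0 3 9 9 9], max=9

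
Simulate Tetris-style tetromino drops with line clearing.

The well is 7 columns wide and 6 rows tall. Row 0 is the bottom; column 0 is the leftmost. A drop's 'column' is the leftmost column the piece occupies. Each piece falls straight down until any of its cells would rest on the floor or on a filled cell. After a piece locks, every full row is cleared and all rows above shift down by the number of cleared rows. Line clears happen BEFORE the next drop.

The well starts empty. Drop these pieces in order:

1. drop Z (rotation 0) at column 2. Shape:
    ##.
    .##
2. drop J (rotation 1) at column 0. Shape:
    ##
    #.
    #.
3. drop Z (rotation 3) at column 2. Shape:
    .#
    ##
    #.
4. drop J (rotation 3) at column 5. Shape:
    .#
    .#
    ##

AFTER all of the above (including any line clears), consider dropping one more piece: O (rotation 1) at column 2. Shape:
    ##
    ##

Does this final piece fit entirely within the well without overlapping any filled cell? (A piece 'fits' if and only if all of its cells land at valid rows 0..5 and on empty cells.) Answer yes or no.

Answer: no

Derivation:
Drop 1: Z rot0 at col 2 lands with bottom-row=0; cleared 0 line(s) (total 0); column heights now [0 0 2 2 1 0 0], max=2
Drop 2: J rot1 at col 0 lands with bottom-row=0; cleared 0 line(s) (total 0); column heights now [3 3 2 2 1 0 0], max=3
Drop 3: Z rot3 at col 2 lands with bottom-row=2; cleared 0 line(s) (total 0); column heights now [3 3 4 5 1 0 0], max=5
Drop 4: J rot3 at col 5 lands with bottom-row=0; cleared 0 line(s) (total 0); column heights now [3 3 4 5 1 1 3], max=5
Test piece O rot1 at col 2 (width 2): heights before test = [3 3 4 5 1 1 3]; fits = False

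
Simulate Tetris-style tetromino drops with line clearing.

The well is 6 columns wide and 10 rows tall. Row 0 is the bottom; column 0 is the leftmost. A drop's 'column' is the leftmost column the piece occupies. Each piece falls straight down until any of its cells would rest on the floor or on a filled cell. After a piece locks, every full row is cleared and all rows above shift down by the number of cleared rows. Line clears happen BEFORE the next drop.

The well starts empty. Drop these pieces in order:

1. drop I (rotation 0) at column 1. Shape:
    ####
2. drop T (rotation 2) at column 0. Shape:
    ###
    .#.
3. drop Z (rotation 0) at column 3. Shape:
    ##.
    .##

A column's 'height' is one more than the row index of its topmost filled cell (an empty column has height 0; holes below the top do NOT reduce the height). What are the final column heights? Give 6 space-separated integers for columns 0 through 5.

Drop 1: I rot0 at col 1 lands with bottom-row=0; cleared 0 line(s) (total 0); column heights now [0 1 1 1 1 0], max=1
Drop 2: T rot2 at col 0 lands with bottom-row=1; cleared 0 line(s) (total 0); column heights now [3 3 3 1 1 0], max=3
Drop 3: Z rot0 at col 3 lands with bottom-row=1; cleared 0 line(s) (total 0); column heights now [3 3 3 3 3 2], max=3

Answer: 3 3 3 3 3 2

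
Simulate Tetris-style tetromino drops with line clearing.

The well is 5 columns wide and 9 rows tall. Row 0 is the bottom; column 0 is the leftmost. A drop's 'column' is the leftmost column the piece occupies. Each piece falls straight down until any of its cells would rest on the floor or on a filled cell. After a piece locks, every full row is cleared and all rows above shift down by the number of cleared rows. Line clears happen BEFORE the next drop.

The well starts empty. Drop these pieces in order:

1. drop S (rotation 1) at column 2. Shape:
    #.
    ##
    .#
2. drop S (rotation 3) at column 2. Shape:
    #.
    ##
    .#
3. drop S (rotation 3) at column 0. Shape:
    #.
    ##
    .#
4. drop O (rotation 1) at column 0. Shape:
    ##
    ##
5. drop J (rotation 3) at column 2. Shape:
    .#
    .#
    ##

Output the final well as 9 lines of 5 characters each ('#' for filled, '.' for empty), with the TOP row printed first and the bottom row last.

Drop 1: S rot1 at col 2 lands with bottom-row=0; cleared 0 line(s) (total 0); column heights now [0 0 3 2 0], max=3
Drop 2: S rot3 at col 2 lands with bottom-row=2; cleared 0 line(s) (total 0); column heights now [0 0 5 4 0], max=5
Drop 3: S rot3 at col 0 lands with bottom-row=0; cleared 0 line(s) (total 0); column heights now [3 2 5 4 0], max=5
Drop 4: O rot1 at col 0 lands with bottom-row=3; cleared 0 line(s) (total 0); column heights now [5 5 5 4 0], max=5
Drop 5: J rot3 at col 2 lands with bottom-row=5; cleared 0 line(s) (total 0); column heights now [5 5 6 8 0], max=8

Answer: .....
...#.
...#.
..##.
###..
####.
#.##.
####.
.#.#.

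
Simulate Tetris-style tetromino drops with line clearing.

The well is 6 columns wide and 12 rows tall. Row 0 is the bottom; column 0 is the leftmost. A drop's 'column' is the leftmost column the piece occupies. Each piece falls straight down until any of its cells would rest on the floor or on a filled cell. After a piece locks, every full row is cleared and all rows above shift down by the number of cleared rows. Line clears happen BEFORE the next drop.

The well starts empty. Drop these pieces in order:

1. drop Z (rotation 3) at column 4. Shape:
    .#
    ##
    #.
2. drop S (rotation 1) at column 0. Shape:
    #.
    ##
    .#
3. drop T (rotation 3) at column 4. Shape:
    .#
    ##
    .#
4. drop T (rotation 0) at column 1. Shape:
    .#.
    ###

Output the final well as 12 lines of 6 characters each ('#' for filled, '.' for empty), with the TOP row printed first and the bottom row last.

Drop 1: Z rot3 at col 4 lands with bottom-row=0; cleared 0 line(s) (total 0); column heights now [0 0 0 0 2 3], max=3
Drop 2: S rot1 at col 0 lands with bottom-row=0; cleared 0 line(s) (total 0); column heights now [3 2 0 0 2 3], max=3
Drop 3: T rot3 at col 4 lands with bottom-row=3; cleared 0 line(s) (total 0); column heights now [3 2 0 0 5 6], max=6
Drop 4: T rot0 at col 1 lands with bottom-row=2; cleared 0 line(s) (total 0); column heights now [3 3 4 3 5 6], max=6

Answer: ......
......
......
......
......
......
.....#
....##
..#..#
####.#
##..##
.#..#.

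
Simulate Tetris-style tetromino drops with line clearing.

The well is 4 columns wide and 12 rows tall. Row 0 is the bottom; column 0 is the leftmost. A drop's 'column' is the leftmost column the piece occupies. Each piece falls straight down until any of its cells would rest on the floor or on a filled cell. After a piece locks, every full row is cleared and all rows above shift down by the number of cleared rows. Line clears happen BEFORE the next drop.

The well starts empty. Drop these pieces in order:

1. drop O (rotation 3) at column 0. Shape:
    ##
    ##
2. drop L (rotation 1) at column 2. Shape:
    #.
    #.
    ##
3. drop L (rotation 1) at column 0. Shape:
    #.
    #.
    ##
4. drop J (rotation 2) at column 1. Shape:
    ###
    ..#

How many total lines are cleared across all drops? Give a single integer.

Drop 1: O rot3 at col 0 lands with bottom-row=0; cleared 0 line(s) (total 0); column heights now [2 2 0 0], max=2
Drop 2: L rot1 at col 2 lands with bottom-row=0; cleared 1 line(s) (total 1); column heights now [1 1 2 0], max=2
Drop 3: L rot1 at col 0 lands with bottom-row=1; cleared 0 line(s) (total 1); column heights now [4 2 2 0], max=4
Drop 4: J rot2 at col 1 lands with bottom-row=1; cleared 2 line(s) (total 3); column heights now [2 1 1 0], max=2

Answer: 3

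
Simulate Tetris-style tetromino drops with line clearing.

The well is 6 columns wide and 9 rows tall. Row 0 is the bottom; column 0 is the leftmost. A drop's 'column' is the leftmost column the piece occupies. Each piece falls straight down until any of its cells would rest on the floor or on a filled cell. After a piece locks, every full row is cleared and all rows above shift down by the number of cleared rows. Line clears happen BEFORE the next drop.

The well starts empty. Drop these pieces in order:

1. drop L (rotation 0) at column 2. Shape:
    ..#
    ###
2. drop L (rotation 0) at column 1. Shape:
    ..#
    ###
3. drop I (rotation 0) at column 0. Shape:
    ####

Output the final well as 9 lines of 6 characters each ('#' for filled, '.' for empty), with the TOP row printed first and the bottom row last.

Answer: ......
......
......
......
......
####..
...#..
.####.
..###.

Derivation:
Drop 1: L rot0 at col 2 lands with bottom-row=0; cleared 0 line(s) (total 0); column heights now [0 0 1 1 2 0], max=2
Drop 2: L rot0 at col 1 lands with bottom-row=1; cleared 0 line(s) (total 0); column heights now [0 2 2 3 2 0], max=3
Drop 3: I rot0 at col 0 lands with bottom-row=3; cleared 0 line(s) (total 0); column heights now [4 4 4 4 2 0], max=4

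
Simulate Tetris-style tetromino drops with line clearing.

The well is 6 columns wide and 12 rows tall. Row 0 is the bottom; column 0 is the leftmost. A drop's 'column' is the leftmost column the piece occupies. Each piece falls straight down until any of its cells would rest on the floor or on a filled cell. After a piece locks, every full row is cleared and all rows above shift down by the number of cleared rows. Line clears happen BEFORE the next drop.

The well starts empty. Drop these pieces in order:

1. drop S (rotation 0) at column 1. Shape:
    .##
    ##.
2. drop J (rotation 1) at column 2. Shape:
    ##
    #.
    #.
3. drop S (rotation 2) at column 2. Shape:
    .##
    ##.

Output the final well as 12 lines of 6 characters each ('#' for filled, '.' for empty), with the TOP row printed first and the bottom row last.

Drop 1: S rot0 at col 1 lands with bottom-row=0; cleared 0 line(s) (total 0); column heights now [0 1 2 2 0 0], max=2
Drop 2: J rot1 at col 2 lands with bottom-row=2; cleared 0 line(s) (total 0); column heights now [0 1 5 5 0 0], max=5
Drop 3: S rot2 at col 2 lands with bottom-row=5; cleared 0 line(s) (total 0); column heights now [0 1 6 7 7 0], max=7

Answer: ......
......
......
......
......
...##.
..##..
..##..
..#...
..#...
..##..
.##...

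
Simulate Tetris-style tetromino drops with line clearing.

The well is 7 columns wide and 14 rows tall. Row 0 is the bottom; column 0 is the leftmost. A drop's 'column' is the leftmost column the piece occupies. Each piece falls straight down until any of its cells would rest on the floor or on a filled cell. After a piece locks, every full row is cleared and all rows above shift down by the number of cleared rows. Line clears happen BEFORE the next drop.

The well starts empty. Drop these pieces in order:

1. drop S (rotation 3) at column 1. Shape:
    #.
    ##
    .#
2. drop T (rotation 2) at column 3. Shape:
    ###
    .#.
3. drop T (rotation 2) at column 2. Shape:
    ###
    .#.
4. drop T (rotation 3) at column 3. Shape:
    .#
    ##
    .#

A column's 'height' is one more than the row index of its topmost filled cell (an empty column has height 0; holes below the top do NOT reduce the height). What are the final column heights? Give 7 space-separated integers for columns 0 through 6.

Drop 1: S rot3 at col 1 lands with bottom-row=0; cleared 0 line(s) (total 0); column heights now [0 3 2 0 0 0 0], max=3
Drop 2: T rot2 at col 3 lands with bottom-row=0; cleared 0 line(s) (total 0); column heights now [0 3 2 2 2 2 0], max=3
Drop 3: T rot2 at col 2 lands with bottom-row=2; cleared 0 line(s) (total 0); column heights now [0 3 4 4 4 2 0], max=4
Drop 4: T rot3 at col 3 lands with bottom-row=4; cleared 0 line(s) (total 0); column heights now [0 3 4 6 7 2 0], max=7

Answer: 0 3 4 6 7 2 0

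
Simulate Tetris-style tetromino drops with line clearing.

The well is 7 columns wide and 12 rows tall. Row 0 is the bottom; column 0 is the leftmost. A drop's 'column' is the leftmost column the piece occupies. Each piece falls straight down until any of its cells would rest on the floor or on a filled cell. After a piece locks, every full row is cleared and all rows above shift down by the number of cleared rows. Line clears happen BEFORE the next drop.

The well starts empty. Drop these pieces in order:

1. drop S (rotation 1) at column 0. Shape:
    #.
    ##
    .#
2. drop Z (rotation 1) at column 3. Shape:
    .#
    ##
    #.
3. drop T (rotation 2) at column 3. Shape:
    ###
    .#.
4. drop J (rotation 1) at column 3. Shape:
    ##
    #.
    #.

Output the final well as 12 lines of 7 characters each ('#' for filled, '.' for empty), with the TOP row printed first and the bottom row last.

Drop 1: S rot1 at col 0 lands with bottom-row=0; cleared 0 line(s) (total 0); column heights now [3 2 0 0 0 0 0], max=3
Drop 2: Z rot1 at col 3 lands with bottom-row=0; cleared 0 line(s) (total 0); column heights now [3 2 0 2 3 0 0], max=3
Drop 3: T rot2 at col 3 lands with bottom-row=3; cleared 0 line(s) (total 0); column heights now [3 2 0 5 5 5 0], max=5
Drop 4: J rot1 at col 3 lands with bottom-row=5; cleared 0 line(s) (total 0); column heights now [3 2 0 8 8 5 0], max=8

Answer: .......
.......
.......
.......
...##..
...#...
...#...
...###.
....#..
#...#..
##.##..
.#.#...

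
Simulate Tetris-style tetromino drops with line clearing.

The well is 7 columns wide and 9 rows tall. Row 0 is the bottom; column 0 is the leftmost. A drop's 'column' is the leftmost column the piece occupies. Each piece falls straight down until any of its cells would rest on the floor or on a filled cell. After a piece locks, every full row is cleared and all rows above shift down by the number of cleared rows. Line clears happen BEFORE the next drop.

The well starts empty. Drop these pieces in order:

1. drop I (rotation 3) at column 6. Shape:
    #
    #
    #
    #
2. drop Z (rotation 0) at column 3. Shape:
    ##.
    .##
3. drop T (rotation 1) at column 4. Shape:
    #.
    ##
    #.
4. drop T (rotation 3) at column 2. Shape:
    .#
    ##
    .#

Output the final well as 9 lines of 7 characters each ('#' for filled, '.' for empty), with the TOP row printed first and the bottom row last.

Answer: .......
.......
.......
.......
...##..
..#####
...##.#
...##.#
....###

Derivation:
Drop 1: I rot3 at col 6 lands with bottom-row=0; cleared 0 line(s) (total 0); column heights now [0 0 0 0 0 0 4], max=4
Drop 2: Z rot0 at col 3 lands with bottom-row=0; cleared 0 line(s) (total 0); column heights now [0 0 0 2 2 1 4], max=4
Drop 3: T rot1 at col 4 lands with bottom-row=2; cleared 0 line(s) (total 0); column heights now [0 0 0 2 5 4 4], max=5
Drop 4: T rot3 at col 2 lands with bottom-row=2; cleared 0 line(s) (total 0); column heights now [0 0 4 5 5 4 4], max=5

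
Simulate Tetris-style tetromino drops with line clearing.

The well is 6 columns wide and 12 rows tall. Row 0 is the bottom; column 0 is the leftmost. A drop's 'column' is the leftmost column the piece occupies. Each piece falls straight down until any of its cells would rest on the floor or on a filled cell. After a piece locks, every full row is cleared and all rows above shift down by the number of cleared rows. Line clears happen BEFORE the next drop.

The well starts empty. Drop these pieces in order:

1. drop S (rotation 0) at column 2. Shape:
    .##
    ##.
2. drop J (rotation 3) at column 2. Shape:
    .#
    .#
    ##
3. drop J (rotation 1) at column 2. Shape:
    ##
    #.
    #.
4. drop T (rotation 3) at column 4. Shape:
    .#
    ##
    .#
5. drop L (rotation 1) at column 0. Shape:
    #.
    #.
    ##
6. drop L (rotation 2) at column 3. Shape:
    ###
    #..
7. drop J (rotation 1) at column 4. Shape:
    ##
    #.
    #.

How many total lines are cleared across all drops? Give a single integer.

Drop 1: S rot0 at col 2 lands with bottom-row=0; cleared 0 line(s) (total 0); column heights now [0 0 1 2 2 0], max=2
Drop 2: J rot3 at col 2 lands with bottom-row=2; cleared 0 line(s) (total 0); column heights now [0 0 3 5 2 0], max=5
Drop 3: J rot1 at col 2 lands with bottom-row=3; cleared 0 line(s) (total 0); column heights now [0 0 6 6 2 0], max=6
Drop 4: T rot3 at col 4 lands with bottom-row=1; cleared 0 line(s) (total 0); column heights now [0 0 6 6 3 4], max=6
Drop 5: L rot1 at col 0 lands with bottom-row=0; cleared 0 line(s) (total 0); column heights now [3 1 6 6 3 4], max=6
Drop 6: L rot2 at col 3 lands with bottom-row=6; cleared 0 line(s) (total 0); column heights now [3 1 6 8 8 8], max=8
Drop 7: J rot1 at col 4 lands with bottom-row=8; cleared 0 line(s) (total 0); column heights now [3 1 6 8 11 11], max=11

Answer: 0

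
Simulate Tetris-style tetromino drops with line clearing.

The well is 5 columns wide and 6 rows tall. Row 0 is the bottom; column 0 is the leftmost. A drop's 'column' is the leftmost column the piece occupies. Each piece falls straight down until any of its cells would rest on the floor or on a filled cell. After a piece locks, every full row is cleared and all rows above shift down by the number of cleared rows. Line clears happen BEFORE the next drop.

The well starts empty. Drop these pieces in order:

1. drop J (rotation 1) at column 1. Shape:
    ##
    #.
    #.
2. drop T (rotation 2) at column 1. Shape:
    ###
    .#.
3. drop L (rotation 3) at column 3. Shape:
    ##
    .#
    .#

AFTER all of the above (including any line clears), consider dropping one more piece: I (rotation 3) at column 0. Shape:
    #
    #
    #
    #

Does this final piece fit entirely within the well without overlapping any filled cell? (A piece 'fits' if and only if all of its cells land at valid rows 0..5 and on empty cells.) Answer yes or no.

Drop 1: J rot1 at col 1 lands with bottom-row=0; cleared 0 line(s) (total 0); column heights now [0 3 3 0 0], max=3
Drop 2: T rot2 at col 1 lands with bottom-row=3; cleared 0 line(s) (total 0); column heights now [0 5 5 5 0], max=5
Drop 3: L rot3 at col 3 lands with bottom-row=3; cleared 0 line(s) (total 0); column heights now [0 5 5 6 6], max=6
Test piece I rot3 at col 0 (width 1): heights before test = [0 5 5 6 6]; fits = True

Answer: yes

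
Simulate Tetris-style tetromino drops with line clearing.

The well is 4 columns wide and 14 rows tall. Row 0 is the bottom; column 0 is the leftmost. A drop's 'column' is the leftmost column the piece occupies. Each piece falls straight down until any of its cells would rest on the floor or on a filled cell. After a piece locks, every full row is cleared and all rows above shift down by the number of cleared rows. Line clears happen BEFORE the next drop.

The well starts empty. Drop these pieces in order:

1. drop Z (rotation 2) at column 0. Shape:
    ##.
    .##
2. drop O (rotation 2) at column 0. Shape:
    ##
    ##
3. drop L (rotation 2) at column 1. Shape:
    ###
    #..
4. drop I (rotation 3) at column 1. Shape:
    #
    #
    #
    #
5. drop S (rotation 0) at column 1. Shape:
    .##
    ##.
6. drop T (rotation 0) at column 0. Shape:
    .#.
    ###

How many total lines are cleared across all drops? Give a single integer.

Drop 1: Z rot2 at col 0 lands with bottom-row=0; cleared 0 line(s) (total 0); column heights now [2 2 1 0], max=2
Drop 2: O rot2 at col 0 lands with bottom-row=2; cleared 0 line(s) (total 0); column heights now [4 4 1 0], max=4
Drop 3: L rot2 at col 1 lands with bottom-row=4; cleared 0 line(s) (total 0); column heights now [4 6 6 6], max=6
Drop 4: I rot3 at col 1 lands with bottom-row=6; cleared 0 line(s) (total 0); column heights now [4 10 6 6], max=10
Drop 5: S rot0 at col 1 lands with bottom-row=10; cleared 0 line(s) (total 0); column heights now [4 11 12 12], max=12
Drop 6: T rot0 at col 0 lands with bottom-row=12; cleared 0 line(s) (total 0); column heights now [13 14 13 12], max=14

Answer: 0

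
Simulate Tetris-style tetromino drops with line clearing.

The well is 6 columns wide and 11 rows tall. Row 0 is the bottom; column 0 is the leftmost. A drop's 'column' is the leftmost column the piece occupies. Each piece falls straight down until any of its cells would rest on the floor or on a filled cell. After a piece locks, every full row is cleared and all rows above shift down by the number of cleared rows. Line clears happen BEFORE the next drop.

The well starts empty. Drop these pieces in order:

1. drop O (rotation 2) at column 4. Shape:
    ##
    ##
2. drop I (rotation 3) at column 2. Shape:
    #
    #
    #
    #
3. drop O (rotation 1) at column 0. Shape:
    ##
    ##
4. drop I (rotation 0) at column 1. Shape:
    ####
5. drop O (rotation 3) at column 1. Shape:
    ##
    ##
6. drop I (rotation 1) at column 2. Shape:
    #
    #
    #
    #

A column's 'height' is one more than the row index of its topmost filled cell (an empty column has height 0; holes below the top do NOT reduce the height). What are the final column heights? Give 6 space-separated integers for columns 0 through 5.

Answer: 2 7 11 5 5 2

Derivation:
Drop 1: O rot2 at col 4 lands with bottom-row=0; cleared 0 line(s) (total 0); column heights now [0 0 0 0 2 2], max=2
Drop 2: I rot3 at col 2 lands with bottom-row=0; cleared 0 line(s) (total 0); column heights now [0 0 4 0 2 2], max=4
Drop 3: O rot1 at col 0 lands with bottom-row=0; cleared 0 line(s) (total 0); column heights now [2 2 4 0 2 2], max=4
Drop 4: I rot0 at col 1 lands with bottom-row=4; cleared 0 line(s) (total 0); column heights now [2 5 5 5 5 2], max=5
Drop 5: O rot3 at col 1 lands with bottom-row=5; cleared 0 line(s) (total 0); column heights now [2 7 7 5 5 2], max=7
Drop 6: I rot1 at col 2 lands with bottom-row=7; cleared 0 line(s) (total 0); column heights now [2 7 11 5 5 2], max=11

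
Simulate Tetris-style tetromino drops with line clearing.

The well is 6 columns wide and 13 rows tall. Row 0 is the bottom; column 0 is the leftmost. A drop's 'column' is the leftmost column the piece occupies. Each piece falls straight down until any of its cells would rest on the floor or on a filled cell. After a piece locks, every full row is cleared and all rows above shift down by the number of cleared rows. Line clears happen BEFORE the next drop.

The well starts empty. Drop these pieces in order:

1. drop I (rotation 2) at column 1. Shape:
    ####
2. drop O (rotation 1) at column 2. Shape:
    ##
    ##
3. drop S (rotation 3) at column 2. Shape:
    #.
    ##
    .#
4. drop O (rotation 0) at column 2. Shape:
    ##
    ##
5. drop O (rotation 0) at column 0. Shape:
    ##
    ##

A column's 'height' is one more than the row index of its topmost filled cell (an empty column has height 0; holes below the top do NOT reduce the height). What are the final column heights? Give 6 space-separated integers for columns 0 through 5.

Answer: 3 3 8 8 1 0

Derivation:
Drop 1: I rot2 at col 1 lands with bottom-row=0; cleared 0 line(s) (total 0); column heights now [0 1 1 1 1 0], max=1
Drop 2: O rot1 at col 2 lands with bottom-row=1; cleared 0 line(s) (total 0); column heights now [0 1 3 3 1 0], max=3
Drop 3: S rot3 at col 2 lands with bottom-row=3; cleared 0 line(s) (total 0); column heights now [0 1 6 5 1 0], max=6
Drop 4: O rot0 at col 2 lands with bottom-row=6; cleared 0 line(s) (total 0); column heights now [0 1 8 8 1 0], max=8
Drop 5: O rot0 at col 0 lands with bottom-row=1; cleared 0 line(s) (total 0); column heights now [3 3 8 8 1 0], max=8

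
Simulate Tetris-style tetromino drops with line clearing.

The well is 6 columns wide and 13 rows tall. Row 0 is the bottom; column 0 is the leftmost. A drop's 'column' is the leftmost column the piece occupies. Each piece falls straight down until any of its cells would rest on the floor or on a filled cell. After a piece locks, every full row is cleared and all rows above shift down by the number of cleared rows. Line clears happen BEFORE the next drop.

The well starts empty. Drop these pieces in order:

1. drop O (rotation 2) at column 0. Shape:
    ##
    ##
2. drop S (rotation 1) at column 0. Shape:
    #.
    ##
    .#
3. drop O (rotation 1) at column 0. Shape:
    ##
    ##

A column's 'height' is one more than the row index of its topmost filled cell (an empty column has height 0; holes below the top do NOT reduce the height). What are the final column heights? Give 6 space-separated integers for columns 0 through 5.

Drop 1: O rot2 at col 0 lands with bottom-row=0; cleared 0 line(s) (total 0); column heights now [2 2 0 0 0 0], max=2
Drop 2: S rot1 at col 0 lands with bottom-row=2; cleared 0 line(s) (total 0); column heights now [5 4 0 0 0 0], max=5
Drop 3: O rot1 at col 0 lands with bottom-row=5; cleared 0 line(s) (total 0); column heights now [7 7 0 0 0 0], max=7

Answer: 7 7 0 0 0 0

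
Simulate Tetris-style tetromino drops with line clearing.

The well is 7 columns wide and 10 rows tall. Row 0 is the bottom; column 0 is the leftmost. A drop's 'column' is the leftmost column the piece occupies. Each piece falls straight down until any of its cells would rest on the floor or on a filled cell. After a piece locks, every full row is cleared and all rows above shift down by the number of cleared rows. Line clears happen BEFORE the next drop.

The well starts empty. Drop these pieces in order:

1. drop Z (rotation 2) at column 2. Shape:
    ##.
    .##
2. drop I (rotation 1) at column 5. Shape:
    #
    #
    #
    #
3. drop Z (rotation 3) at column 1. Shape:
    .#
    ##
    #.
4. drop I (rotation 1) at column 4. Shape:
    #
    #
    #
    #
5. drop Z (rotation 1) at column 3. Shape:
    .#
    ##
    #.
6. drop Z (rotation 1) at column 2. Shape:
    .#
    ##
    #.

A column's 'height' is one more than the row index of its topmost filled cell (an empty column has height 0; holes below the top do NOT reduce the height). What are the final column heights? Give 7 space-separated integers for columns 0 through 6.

Drop 1: Z rot2 at col 2 lands with bottom-row=0; cleared 0 line(s) (total 0); column heights now [0 0 2 2 1 0 0], max=2
Drop 2: I rot1 at col 5 lands with bottom-row=0; cleared 0 line(s) (total 0); column heights now [0 0 2 2 1 4 0], max=4
Drop 3: Z rot3 at col 1 lands with bottom-row=1; cleared 0 line(s) (total 0); column heights now [0 3 4 2 1 4 0], max=4
Drop 4: I rot1 at col 4 lands with bottom-row=1; cleared 0 line(s) (total 0); column heights now [0 3 4 2 5 4 0], max=5
Drop 5: Z rot1 at col 3 lands with bottom-row=4; cleared 0 line(s) (total 0); column heights now [0 3 4 6 7 4 0], max=7
Drop 6: Z rot1 at col 2 lands with bottom-row=5; cleared 0 line(s) (total 0); column heights now [0 3 7 8 7 4 0], max=8

Answer: 0 3 7 8 7 4 0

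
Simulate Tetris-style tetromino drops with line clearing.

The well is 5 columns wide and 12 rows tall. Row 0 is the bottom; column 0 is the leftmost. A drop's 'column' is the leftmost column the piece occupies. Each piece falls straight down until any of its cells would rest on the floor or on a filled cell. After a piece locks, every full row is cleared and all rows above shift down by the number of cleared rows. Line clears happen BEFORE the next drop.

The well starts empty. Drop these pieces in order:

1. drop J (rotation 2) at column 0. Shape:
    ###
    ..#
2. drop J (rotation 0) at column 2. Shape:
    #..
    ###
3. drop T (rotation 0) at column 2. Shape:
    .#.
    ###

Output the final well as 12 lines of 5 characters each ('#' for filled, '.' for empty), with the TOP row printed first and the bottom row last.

Drop 1: J rot2 at col 0 lands with bottom-row=0; cleared 0 line(s) (total 0); column heights now [2 2 2 0 0], max=2
Drop 2: J rot0 at col 2 lands with bottom-row=2; cleared 0 line(s) (total 0); column heights now [2 2 4 3 3], max=4
Drop 3: T rot0 at col 2 lands with bottom-row=4; cleared 0 line(s) (total 0); column heights now [2 2 5 6 5], max=6

Answer: .....
.....
.....
.....
.....
.....
...#.
..###
..#..
..###
###..
..#..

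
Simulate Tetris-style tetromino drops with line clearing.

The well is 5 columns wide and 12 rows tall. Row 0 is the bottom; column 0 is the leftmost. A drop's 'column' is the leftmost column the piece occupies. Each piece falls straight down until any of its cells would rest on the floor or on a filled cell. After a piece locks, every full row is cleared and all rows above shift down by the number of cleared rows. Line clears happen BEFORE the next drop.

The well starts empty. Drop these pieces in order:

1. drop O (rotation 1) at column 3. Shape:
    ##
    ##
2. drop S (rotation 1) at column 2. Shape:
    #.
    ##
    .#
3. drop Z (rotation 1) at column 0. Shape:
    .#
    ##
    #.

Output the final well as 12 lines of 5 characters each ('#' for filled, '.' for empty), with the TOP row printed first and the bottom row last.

Drop 1: O rot1 at col 3 lands with bottom-row=0; cleared 0 line(s) (total 0); column heights now [0 0 0 2 2], max=2
Drop 2: S rot1 at col 2 lands with bottom-row=2; cleared 0 line(s) (total 0); column heights now [0 0 5 4 2], max=5
Drop 3: Z rot1 at col 0 lands with bottom-row=0; cleared 0 line(s) (total 0); column heights now [2 3 5 4 2], max=5

Answer: .....
.....
.....
.....
.....
.....
.....
..#..
..##.
.#.#.
##.##
#..##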